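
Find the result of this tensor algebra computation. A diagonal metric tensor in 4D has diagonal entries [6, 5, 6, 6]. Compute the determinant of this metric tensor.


For a diagonal metric, the determinant is the product of diagonal entries.
Diagonal entries: 6, 5, 6, 6
det(g) = 6 * 5 * 6 * 6 = 1080

1080


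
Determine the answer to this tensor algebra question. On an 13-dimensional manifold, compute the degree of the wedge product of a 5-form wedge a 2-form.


The degree of a wedge product is the sum of the degrees of the individual forms.
Degrees: 5, 2
Total degree = 5 + 2 = 7

7


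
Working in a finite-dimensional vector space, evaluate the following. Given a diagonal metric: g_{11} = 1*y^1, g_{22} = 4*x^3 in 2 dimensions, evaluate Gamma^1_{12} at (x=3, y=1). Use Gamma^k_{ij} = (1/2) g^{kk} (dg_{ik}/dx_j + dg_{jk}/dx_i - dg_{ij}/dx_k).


For a diagonal metric, Gamma^k_{ij} = (1/2) g^{kk} (dg_{ik}/dx_j + dg_{jk}/dx_i - dg_{ij}/dx_k).
The metric is diagonal, so g_{ab} = 0 for a != b.
At the given point: g_{11} = 1, g_{22} = 108
g^{11} = 1/1
dg_{11}/dx_2 = dg_{11}/dx_2 = 1
dg_{21}/dx_1 = 0 (off-diagonal)
dg_{12}/dx_1 = 0 (off-diagonal)
Numerator = 1 + 0 - 0 = 1
Gamma^1_{12} = 1 / (2 * 1) = 1/2

1/2


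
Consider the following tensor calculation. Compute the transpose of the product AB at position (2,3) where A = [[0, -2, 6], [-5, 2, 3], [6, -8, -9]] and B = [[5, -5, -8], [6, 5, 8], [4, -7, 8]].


(AB)^T_{ij} = (AB)_{ji} = sum_k A_{jk} B_{ki}.
For i=2, j=3 we need (AB)_{32}:
A_{31} * B_{12} = 6 * -5 = -30
A_{32} * B_{22} = -8 * 5 = -40
A_{33} * B_{32} = -9 * -7 = 63
Sum = -30 + -40 + 63 = -7

-7


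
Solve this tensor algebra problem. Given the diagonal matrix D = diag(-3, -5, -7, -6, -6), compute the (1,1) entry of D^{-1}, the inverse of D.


For a diagonal matrix, the inverse has entries (D^{-1})_{ii} = 1/d_{ii}.
The diagonal entries are: d_{11} = -3, d_{22} = -5, d_{33} = -7, d_{44} = -6, d_{55} = -6
We need (D^{-1})_{11} = 1/d_{11} = 1/-3 = -1/3

-1/3


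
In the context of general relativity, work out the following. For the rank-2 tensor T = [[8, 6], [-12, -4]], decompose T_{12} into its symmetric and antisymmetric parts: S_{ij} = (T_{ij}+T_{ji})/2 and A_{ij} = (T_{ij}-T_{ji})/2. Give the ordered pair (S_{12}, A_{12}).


T_{12} = 6
T_{21} = -12
S_{12} = (6 + -12)/2 = -6/2 = -3
A_{12} = (6 - -12)/2 = 18/2 = 9
Check: S + A = -3 + 9 = 6 = T_{12}.

(-3, 9)


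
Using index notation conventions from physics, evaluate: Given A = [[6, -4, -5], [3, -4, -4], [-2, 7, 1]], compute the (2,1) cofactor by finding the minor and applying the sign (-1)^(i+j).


To find cofactor C_{21}, delete row 2 and column 1.
The resulting 2x2 submatrix is: [[-4, -5], [7, 1]]
Minor M_{21} = -4*1 - -5*7
  = -4 - -35 = 31
Sign = (-1)^(2+1) = (-1)^3 = -1
Cofactor C_{21} = -1 * 31 = -31

-31


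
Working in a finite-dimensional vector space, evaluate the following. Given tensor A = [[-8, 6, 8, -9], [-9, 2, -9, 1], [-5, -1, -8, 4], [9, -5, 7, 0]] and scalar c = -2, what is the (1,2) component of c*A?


Scalar multiplication: (cA)_{ij} = c * A_{ij}.
c = -2
A_{12} = 6
(cA)_{12} = -2 * 6 = -12

-12


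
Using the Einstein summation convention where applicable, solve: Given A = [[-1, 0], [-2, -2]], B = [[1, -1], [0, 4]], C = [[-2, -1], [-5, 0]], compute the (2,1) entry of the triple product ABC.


(ABC)_{21} = sum_m (AB)_{2m} C_{m1}. First compute row 2 of AB.
(AB)_{21} = -2*1 + -2*0 = -2
(AB)_{22} = -2*-1 + -2*4 = -6
Now contract with column 1 of C:
(AB)_{21} * C_{11} = -2 * -2 = 4
(AB)_{22} * C_{21} = -6 * -5 = 30
(ABC)_{21} = 4 + 30 = 34

34


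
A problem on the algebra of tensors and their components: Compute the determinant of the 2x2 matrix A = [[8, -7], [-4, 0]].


For a 2x2 matrix [[a, b], [c, d]], det = a*d - b*c.
a = 8, b = -7, c = -4, d = 0
a*d = 8 * 0 = 0
b*c = -7 * -4 = 28
det = 0 - 28 = -28

-28


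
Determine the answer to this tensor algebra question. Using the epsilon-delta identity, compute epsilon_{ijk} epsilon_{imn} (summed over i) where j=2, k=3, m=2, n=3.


Using the identity: epsilon_{ijk} epsilon_{imn} = delta_{jm} delta_{kn} - delta_{jn} delta_{km}.
delta_{22} = 1
delta_{33} = 1
delta_{23} = 0
delta_{32} = 0
Result = 1 * 1 - 0 * 0 = 1 - 0 = 1

1


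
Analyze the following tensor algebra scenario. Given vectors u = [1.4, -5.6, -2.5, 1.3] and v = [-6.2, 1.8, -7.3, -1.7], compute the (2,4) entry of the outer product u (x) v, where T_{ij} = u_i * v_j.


The outer product entry T_{ij} = u_i * v_j.
We need i=2, j=4.
u_2 = -5.6, v_4 = -1.7
T_{2,4} = -5.6 * -1.7 = 9.52

9.52


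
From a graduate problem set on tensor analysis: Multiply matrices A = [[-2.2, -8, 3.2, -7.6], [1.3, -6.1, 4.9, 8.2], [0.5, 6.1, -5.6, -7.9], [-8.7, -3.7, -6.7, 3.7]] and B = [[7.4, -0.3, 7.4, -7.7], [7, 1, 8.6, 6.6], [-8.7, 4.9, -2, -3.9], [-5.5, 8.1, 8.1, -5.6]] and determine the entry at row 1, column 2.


(AB)_{ij} = sum_k A_{ik} B_{kj}.
For i=1, j=2:
A_{11} * B_{12} = -2.2 * -0.3 = 0.66
A_{12} * B_{22} = -8 * 1 = -8
A_{13} * B_{32} = 3.2 * 4.9 = 15.68
A_{14} * B_{42} = -7.6 * 8.1 = -61.56
Sum = 0.66 + -8 + 15.68 + -61.56 = -53.22

-53.22


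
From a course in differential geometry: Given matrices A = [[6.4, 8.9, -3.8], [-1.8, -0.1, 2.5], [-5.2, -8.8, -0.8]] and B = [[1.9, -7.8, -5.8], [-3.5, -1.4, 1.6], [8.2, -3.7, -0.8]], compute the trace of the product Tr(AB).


Tr(AB) = sum_i (AB)_{ii} where (AB)_{ii} = sum_k A_{ik} B_{ki}.
(AB)_{11} = 6.4*1.9 + 8.9*-3.5 + -3.8*8.2 = -50.15
(AB)_{22} = -1.8*-7.8 + -0.1*-1.4 + 2.5*-3.7 = 4.93
(AB)_{33} = -5.2*-5.8 + -8.8*1.6 + -0.8*-0.8 = 16.72
Tr(AB) = -50.15 + 4.93 + 16.72 = -28.5

-28.5


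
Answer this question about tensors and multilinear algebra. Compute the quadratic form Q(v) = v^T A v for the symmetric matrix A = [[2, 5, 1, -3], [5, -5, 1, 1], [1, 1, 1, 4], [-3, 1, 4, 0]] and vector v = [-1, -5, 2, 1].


First compute Av:
(Av)_1 = 2*-1 + 5*-5 + 1*2 + -3*1 = -28
(Av)_2 = 5*-1 + -5*-5 + 1*2 + 1*1 = 23
(Av)_3 = 1*-1 + 1*-5 + 1*2 + 4*1 = 0
(Av)_4 = -3*-1 + 1*-5 + 4*2 + 0*1 = 6
Av = [-28, 23, 0, 6]
Then v^T (Av) = -1*-28 + -5*23 + 2*0 + 1*6
= 28 + -115 + 0 + 6 = -81

-81


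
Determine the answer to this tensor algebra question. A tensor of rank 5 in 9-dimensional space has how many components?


The number of components of a rank-r tensor in d dimensions is d^r.
Here d = 9 and r = 5.
9^5 = 59049

59049


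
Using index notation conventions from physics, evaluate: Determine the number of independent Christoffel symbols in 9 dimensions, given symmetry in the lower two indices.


Christoffel symbols Gamma^k_{ij} are symmetric in i,j, so there are d * d(d+1)/2 independent symbols.
d = 9
d(d+1)/2 = 9 * 10 / 2 = 45
Total = 9 * 45 = 405

405


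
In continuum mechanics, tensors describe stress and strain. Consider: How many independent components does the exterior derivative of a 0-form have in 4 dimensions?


The exterior derivative of a p-form is a (p+1)-form.
Its number of independent components is C(n, p+1).
n = 4, p+1 = 1
C(4, 1) = 4

4


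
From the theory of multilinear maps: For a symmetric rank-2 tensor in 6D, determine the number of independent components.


A symmetric rank-2 tensor in d dimensions has d(d+1)/2 independent components.
d = 6
d(d+1)/2 = 6 * 7 / 2 = 42 / 2 = 21

21


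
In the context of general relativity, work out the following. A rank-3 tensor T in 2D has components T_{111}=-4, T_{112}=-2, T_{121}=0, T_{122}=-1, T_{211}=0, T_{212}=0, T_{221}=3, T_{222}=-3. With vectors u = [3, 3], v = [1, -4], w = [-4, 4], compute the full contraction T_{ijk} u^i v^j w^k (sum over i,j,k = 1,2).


S = sum over i,j,k of T_{ijk} u_i v_j w_k. Expanding all 8 terms:
T_{111}*u_1*v_1*w_1 = -4*3*1*-4 = 48  (running total: 48)
T_{112}*u_1*v_1*w_2 = -2*3*1*4 = -24  (running total: 24)
T_{121}*u_1*v_2*w_1 = 0*3*-4*-4 = 0  (running total: 24)
T_{122}*u_1*v_2*w_2 = -1*3*-4*4 = 48  (running total: 72)
T_{211}*u_2*v_1*w_1 = 0*3*1*-4 = 0  (running total: 72)
T_{212}*u_2*v_1*w_2 = 0*3*1*4 = 0  (running total: 72)
T_{221}*u_2*v_2*w_1 = 3*3*-4*-4 = 144  (running total: 216)
T_{222}*u_2*v_2*w_2 = -3*3*-4*4 = 144  (running total: 360)
S = 360

360


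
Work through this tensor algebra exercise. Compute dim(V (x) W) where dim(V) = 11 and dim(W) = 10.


The dimension of a tensor product is the product of dimensions.
dim(V) = 11, dim(W) = 10
dim(V (x) W) = 11 * 10 = 110

110


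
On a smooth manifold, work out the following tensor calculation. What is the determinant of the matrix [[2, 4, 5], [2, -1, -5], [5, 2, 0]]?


Expanding along the first row, det(A) = a11*M_11 - a12*M_12 + a13*M_13, where M_1j is the (1,j) minor.
Minor M_11 = -1*0 - -5*2 = 10
Minor M_12 = 2*0 - -5*5 = 25
Minor M_13 = 2*2 - -1*5 = 9
det = 2*(10) - 4*(25) + 5*(9)
    = 20 - 100 + 45
    = -35

-35


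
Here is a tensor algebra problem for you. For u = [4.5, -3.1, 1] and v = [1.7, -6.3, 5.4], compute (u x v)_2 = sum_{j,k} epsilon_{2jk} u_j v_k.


(u x v)_2 = sum_{j,k} epsilon_{2jk} u_j v_k. Only permutations of (1,2,3) contribute; the two non-zero terms are:
eps_{213} u_1 v_3 = -1 * 4.5 * 5.4 = -24.3
eps_{231} u_3 v_1 = 1 * 1 * 1.7 = 1.7
(u x v)_2 = -22.6

-22.6


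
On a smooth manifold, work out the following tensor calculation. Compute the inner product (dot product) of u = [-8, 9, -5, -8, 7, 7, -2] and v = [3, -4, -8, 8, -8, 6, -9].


The inner product u . v = sum of u_i * v_i.
Term-by-term: -8 * 3, 9 * -4, -5 * -8, -8 * 8, 7 * -8, 7 * 6, -2 * -9
Products: -24, -36, 40, -64, -56, 42, 18
Sum = -24 + -36 + 40 + -64 + -56 + 42 + 18 = -80

-80


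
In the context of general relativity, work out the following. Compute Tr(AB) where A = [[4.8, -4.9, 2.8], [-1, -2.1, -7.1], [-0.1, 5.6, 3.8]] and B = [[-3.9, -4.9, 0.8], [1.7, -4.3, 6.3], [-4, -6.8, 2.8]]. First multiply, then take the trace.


Tr(AB) = sum_i (AB)_{ii} where (AB)_{ii} = sum_k A_{ik} B_{ki}.
(AB)_{11} = 4.8*-3.9 + -4.9*1.7 + 2.8*-4 = -38.25
(AB)_{22} = -1*-4.9 + -2.1*-4.3 + -7.1*-6.8 = 62.21
(AB)_{33} = -0.1*0.8 + 5.6*6.3 + 3.8*2.8 = 45.84
Tr(AB) = -38.25 + 62.21 + 45.84 = 69.8

69.8


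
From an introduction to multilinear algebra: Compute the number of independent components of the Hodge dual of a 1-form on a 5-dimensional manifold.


The Hodge dual of a p-form on an n-dimensional manifold is an (n-p)-form.
n = 5, p = 1, so dual degree = 5 - 1 = 4
The number of components is C(n, n-p) = C(5, 4) = 5

5


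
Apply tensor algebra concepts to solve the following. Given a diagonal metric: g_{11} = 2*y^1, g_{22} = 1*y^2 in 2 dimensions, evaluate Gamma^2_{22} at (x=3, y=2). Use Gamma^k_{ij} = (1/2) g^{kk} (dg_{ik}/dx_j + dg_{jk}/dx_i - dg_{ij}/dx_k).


For a diagonal metric, Gamma^k_{ij} = (1/2) g^{kk} (dg_{ik}/dx_j + dg_{jk}/dx_i - dg_{ij}/dx_k).
The metric is diagonal, so g_{ab} = 0 for a != b.
At the given point: g_{11} = 4, g_{22} = 4
g^{22} = 1/4
dg_{22}/dx_2 = dg_{22}/dx_2 = 4
dg_{22}/dx_2 = dg_{22}/dx_2 = 4
dg_{22}/dx_2 = dg_{22}/dx_2 = 4
Numerator = 4 + 4 - 4 = 4
Gamma^2_{22} = 4 / (2 * 4) = 1/2

1/2


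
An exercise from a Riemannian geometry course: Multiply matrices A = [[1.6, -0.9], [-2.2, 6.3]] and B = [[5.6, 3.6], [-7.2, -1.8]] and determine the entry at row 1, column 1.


(AB)_{ij} = sum_k A_{ik} B_{kj}.
For i=1, j=1:
A_{11} * B_{11} = 1.6 * 5.6 = 8.96
A_{12} * B_{21} = -0.9 * -7.2 = 6.48
Sum = 8.96 + 6.48 = 15.44

15.44


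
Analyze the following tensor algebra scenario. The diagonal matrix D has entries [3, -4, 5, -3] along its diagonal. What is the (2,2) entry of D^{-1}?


For a diagonal matrix, the inverse has entries (D^{-1})_{ii} = 1/d_{ii}.
The diagonal entries are: d_{11} = 3, d_{22} = -4, d_{33} = 5, d_{44} = -3
We need (D^{-1})_{22} = 1/d_{22} = 1/-4 = -1/4

-1/4


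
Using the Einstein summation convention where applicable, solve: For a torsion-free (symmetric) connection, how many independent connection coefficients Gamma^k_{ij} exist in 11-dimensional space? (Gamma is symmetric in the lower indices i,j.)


Christoffel symbols Gamma^k_{ij} are symmetric in i,j, so there are d * d(d+1)/2 independent symbols.
d = 11
d(d+1)/2 = 11 * 12 / 2 = 66
Total = 11 * 66 = 726

726


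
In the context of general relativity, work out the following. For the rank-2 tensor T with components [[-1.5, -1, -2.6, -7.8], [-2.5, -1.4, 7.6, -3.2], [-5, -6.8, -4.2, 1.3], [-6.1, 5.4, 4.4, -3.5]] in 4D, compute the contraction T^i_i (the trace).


The contraction (trace) of a rank-2 tensor is the sum of its diagonal elements.
Diagonal entries: A[1,1] = -1.5, A[2,2] = -1.4, A[3,3] = -4.2, A[4,4] = -3.5
Tr(A) = -1.5 + -1.4 + -4.2 + -3.5 = -10.6

-10.6


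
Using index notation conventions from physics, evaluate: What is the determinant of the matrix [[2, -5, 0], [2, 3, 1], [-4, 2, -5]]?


Expanding along the first row, det(A) = a11*M_11 - a12*M_12 + a13*M_13, where M_1j is the (1,j) minor.
Minor M_11 = 3*-5 - 1*2 = -17
Minor M_12 = 2*-5 - 1*-4 = -6
Minor M_13 = 2*2 - 3*-4 = 16
det = 2*(-17) - -5*(-6) + 0*(16)
    = -34 - 30 + 0
    = -64

-64


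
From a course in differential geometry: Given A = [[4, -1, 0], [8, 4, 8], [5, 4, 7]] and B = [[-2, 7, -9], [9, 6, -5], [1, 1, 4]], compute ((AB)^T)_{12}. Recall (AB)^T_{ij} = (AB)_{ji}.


(AB)^T_{ij} = (AB)_{ji} = sum_k A_{jk} B_{ki}.
For i=1, j=2 we need (AB)_{21}:
A_{21} * B_{11} = 8 * -2 = -16
A_{22} * B_{21} = 4 * 9 = 36
A_{23} * B_{31} = 8 * 1 = 8
Sum = -16 + 36 + 8 = 28

28


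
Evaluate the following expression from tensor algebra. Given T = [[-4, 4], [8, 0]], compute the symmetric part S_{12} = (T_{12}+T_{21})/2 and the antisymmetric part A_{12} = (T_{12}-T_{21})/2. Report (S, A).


T_{12} = 4
T_{21} = 8
S_{12} = (4 + 8)/2 = 12/2 = 6
A_{12} = (4 - 8)/2 = -4/2 = -2
Check: S + A = 6 + -2 = 4 = T_{12}.

(6, -2)


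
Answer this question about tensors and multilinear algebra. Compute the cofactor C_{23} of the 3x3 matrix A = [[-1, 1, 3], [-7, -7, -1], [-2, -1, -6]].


To find cofactor C_{23}, delete row 2 and column 3.
The resulting 2x2 submatrix is: [[-1, 1], [-2, -1]]
Minor M_{23} = -1*-1 - 1*-2
  = 1 - -2 = 3
Sign = (-1)^(2+3) = (-1)^5 = -1
Cofactor C_{23} = -1 * 3 = -3

-3


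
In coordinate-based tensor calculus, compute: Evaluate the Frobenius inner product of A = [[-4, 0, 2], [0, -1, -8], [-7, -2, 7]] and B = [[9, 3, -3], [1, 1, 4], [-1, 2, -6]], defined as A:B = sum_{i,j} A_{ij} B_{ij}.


A:B = sum over all i,j of A_{ij} * B_{ij}.
Row 1: -4*9=-36, 0*3=0, 2*-3=-6 => row sum = -42
Row 2: 0*1=0, -1*1=-1, -8*4=-32 => row sum = -33
Row 3: -7*-1=7, -2*2=-4, 7*-6=-42 => row sum = -39
Total = -42 + -33 + -39 = -114

-114


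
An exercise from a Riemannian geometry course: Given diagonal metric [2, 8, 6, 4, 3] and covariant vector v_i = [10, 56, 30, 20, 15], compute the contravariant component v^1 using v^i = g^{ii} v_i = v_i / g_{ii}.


To raise an index with a diagonal metric: v^i = v_i / g_{ii}.
For index 1: v_1 = 10, g_{11} = 2
v^1 = 10 / 2 = 5

5


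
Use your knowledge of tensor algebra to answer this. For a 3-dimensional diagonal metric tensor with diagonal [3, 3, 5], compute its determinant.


For a diagonal metric, the determinant is the product of diagonal entries.
Diagonal entries: 3, 3, 5
det(g) = 3 * 3 * 5 = 45

45


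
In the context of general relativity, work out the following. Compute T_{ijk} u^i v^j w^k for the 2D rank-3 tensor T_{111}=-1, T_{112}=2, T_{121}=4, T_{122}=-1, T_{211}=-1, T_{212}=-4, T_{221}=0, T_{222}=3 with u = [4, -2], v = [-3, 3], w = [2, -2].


S = sum over i,j,k of T_{ijk} u_i v_j w_k. Expanding all 8 terms:
T_{111}*u_1*v_1*w_1 = -1*4*-3*2 = 24  (running total: 24)
T_{112}*u_1*v_1*w_2 = 2*4*-3*-2 = 48  (running total: 72)
T_{121}*u_1*v_2*w_1 = 4*4*3*2 = 96  (running total: 168)
T_{122}*u_1*v_2*w_2 = -1*4*3*-2 = 24  (running total: 192)
T_{211}*u_2*v_1*w_1 = -1*-2*-3*2 = -12  (running total: 180)
T_{212}*u_2*v_1*w_2 = -4*-2*-3*-2 = 48  (running total: 228)
T_{221}*u_2*v_2*w_1 = 0*-2*3*2 = 0  (running total: 228)
T_{222}*u_2*v_2*w_2 = 3*-2*3*-2 = 36  (running total: 264)
S = 264

264


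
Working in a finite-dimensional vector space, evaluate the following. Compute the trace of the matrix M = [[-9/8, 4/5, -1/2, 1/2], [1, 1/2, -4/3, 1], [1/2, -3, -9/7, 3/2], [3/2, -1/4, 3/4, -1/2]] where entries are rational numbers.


The trace is the sum of diagonal entries.
Diagonal: M[1,1] = -9/8, M[2,2] = 1/2, M[3,3] = -9/7, M[4,4] = -1/2
Tr(M) = -9/8 + 1/2 + -9/7 + -1/2
Computing step by step:
After adding M[1,1]: -9/8
After adding M[2,2]: -5/8
After adding M[3,3]: -107/56
After adding M[4,4]: -135/56
Tr(M) = -135/56

-135/56


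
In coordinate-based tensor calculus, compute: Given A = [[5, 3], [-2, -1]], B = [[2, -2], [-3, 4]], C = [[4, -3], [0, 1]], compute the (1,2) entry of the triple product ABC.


(ABC)_{12} = sum_m (AB)_{1m} C_{m2}. First compute row 1 of AB.
(AB)_{11} = 5*2 + 3*-3 = 1
(AB)_{12} = 5*-2 + 3*4 = 2
Now contract with column 2 of C:
(AB)_{11} * C_{12} = 1 * -3 = -3
(AB)_{12} * C_{22} = 2 * 1 = 2
(ABC)_{12} = -3 + 2 = -1

-1


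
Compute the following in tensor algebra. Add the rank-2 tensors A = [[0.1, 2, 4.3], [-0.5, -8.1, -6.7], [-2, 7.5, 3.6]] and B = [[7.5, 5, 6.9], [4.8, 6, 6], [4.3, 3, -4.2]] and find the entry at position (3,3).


Tensor addition is component-wise: (A + B)_{ij} = A_{ij} + B_{ij}.
A_{33} = 3.6
B_{33} = -4.2
(A + B)_{33} = 3.6 + -4.2 = -0.6

-0.6


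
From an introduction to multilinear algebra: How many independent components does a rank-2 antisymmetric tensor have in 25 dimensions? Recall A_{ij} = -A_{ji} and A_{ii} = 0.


An antisymmetric rank-2 tensor satisfies A_{ij} = -A_{ji}, so diagonal entries are zero.
The independent components are the upper-triangular entries: C(n, 2) = n(n-1)/2.
n = 25
C(25, 2) = 25 * 24 / 2 = 600 / 2 = 300

300


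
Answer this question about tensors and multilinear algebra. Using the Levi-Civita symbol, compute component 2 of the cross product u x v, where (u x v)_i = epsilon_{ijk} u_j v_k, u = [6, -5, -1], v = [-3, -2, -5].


(u x v)_2 = sum_{j,k} epsilon_{2jk} u_j v_k. Only permutations of (1,2,3) contribute; the two non-zero terms are:
eps_{213} u_1 v_3 = -1 * 6 * -5 = 30
eps_{231} u_3 v_1 = 1 * -1 * -3 = 3
(u x v)_2 = 33

33


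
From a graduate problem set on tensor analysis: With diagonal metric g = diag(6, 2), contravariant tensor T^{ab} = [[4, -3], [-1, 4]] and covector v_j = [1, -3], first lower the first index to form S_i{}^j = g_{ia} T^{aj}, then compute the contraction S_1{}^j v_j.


Step 1: lower the first index. For a diagonal metric, g_{ia} T^{aj} = g_{ii} T^{ij} (no sum on i).
g_{11} = 6
S_1{}^1 = 6 * T^{11} = 6 * 4 = 24
S_1{}^2 = 6 * T^{12} = 6 * -3 = -18
Step 2: contract S_1{}^j with v_j.
S_1{}^1 * v_1 = 24 * 1 = 24
S_1{}^2 * v_2 = -18 * -3 = 54
Result = 24 + 54 = 78

78


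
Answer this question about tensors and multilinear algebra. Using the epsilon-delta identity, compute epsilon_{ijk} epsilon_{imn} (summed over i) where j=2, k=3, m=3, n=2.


Using the identity: epsilon_{ijk} epsilon_{imn} = delta_{jm} delta_{kn} - delta_{jn} delta_{km}.
delta_{23} = 0
delta_{32} = 0
delta_{22} = 1
delta_{33} = 1
Result = 0 * 0 - 1 * 1 = 0 - 1 = -1

-1


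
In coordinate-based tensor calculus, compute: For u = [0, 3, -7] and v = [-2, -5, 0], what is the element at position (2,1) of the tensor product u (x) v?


The outer product entry T_{ij} = u_i * v_j.
We need i=2, j=1.
u_2 = 3, v_1 = -2
T_{2,1} = 3 * -2 = -6

-6


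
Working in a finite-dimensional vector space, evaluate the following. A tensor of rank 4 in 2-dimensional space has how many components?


The number of components of a rank-r tensor in d dimensions is d^r.
Here d = 2 and r = 4.
2^4 = 16

16


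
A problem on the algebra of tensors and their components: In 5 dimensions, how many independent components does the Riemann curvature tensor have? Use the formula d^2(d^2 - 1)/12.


The Riemann tensor in d dimensions has d^2(d^2 - 1)/12 independent components.
d = 5, so d^2 = 25
d^2 - 1 = 24
d^2(d^2 - 1) = 25 * 24 = 600
Divide by 12: 600 / 12 = 50

50


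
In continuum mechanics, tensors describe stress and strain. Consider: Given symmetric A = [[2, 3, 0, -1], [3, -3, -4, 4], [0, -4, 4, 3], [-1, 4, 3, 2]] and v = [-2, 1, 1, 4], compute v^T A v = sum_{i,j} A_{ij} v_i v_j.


First compute Av:
(Av)_1 = 2*-2 + 3*1 + 0*1 + -1*4 = -5
(Av)_2 = 3*-2 + -3*1 + -4*1 + 4*4 = 3
(Av)_3 = 0*-2 + -4*1 + 4*1 + 3*4 = 12
(Av)_4 = -1*-2 + 4*1 + 3*1 + 2*4 = 17
Av = [-5, 3, 12, 17]
Then v^T (Av) = -2*-5 + 1*3 + 1*12 + 4*17
= 10 + 3 + 12 + 68 = 93

93


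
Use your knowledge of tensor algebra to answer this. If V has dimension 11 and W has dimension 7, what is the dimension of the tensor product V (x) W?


The dimension of a tensor product is the product of dimensions.
dim(V) = 11, dim(W) = 7
dim(V (x) W) = 11 * 7 = 77

77


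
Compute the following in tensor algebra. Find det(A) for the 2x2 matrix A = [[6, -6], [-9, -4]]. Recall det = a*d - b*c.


For a 2x2 matrix [[a, b], [c, d]], det = a*d - b*c.
a = 6, b = -6, c = -9, d = -4
a*d = 6 * -4 = -24
b*c = -6 * -9 = 54
det = -24 - 54 = -78

-78


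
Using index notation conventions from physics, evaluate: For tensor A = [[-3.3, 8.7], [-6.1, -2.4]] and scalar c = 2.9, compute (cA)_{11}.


Scalar multiplication: (cA)_{ij} = c * A_{ij}.
c = 2.9
A_{11} = -3.3
(cA)_{11} = 2.9 * -3.3 = -9.57

-9.57


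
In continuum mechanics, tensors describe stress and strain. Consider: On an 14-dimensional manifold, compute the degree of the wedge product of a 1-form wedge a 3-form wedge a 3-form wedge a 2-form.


The degree of a wedge product is the sum of the degrees of the individual forms.
Degrees: 1, 3, 3, 2
Total degree = 1 + 3 + 3 + 2 = 9

9


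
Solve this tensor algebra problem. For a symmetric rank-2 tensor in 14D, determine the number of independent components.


A symmetric rank-2 tensor in d dimensions has d(d+1)/2 independent components.
d = 14
d(d+1)/2 = 14 * 15 / 2 = 210 / 2 = 105

105


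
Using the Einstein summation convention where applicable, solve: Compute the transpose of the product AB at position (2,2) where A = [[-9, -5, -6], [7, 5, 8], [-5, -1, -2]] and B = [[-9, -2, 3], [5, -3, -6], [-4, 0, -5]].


(AB)^T_{ij} = (AB)_{ji} = sum_k A_{jk} B_{ki}.
For i=2, j=2 we need (AB)_{22}:
A_{21} * B_{12} = 7 * -2 = -14
A_{22} * B_{22} = 5 * -3 = -15
A_{23} * B_{32} = 8 * 0 = 0
Sum = -14 + -15 + 0 = -29

-29


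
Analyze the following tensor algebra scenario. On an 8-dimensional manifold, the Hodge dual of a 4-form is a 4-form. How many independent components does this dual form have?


The Hodge dual of a p-form on an n-dimensional manifold is an (n-p)-form.
n = 8, p = 4, so dual degree = 8 - 4 = 4
The number of components is C(n, n-p) = C(8, 4) = 70

70


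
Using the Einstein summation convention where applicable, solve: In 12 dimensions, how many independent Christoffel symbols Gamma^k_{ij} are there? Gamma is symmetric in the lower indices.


Christoffel symbols Gamma^k_{ij} are symmetric in i,j, so there are d * d(d+1)/2 independent symbols.
d = 12
d(d+1)/2 = 12 * 13 / 2 = 78
Total = 12 * 78 = 936

936


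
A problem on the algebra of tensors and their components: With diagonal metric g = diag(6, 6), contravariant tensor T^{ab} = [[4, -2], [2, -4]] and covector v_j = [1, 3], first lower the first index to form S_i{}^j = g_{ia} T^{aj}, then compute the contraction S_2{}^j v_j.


Step 1: lower the first index. For a diagonal metric, g_{ia} T^{aj} = g_{ii} T^{ij} (no sum on i).
g_{22} = 6
S_2{}^1 = 6 * T^{21} = 6 * 2 = 12
S_2{}^2 = 6 * T^{22} = 6 * -4 = -24
Step 2: contract S_2{}^j with v_j.
S_2{}^1 * v_1 = 12 * 1 = 12
S_2{}^2 * v_2 = -24 * 3 = -72
Result = 12 + -72 = -60

-60


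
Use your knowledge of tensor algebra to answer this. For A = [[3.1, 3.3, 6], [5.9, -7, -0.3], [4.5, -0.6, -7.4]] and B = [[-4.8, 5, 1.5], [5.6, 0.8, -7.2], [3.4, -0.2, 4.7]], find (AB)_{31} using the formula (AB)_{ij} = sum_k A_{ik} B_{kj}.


(AB)_{ij} = sum_k A_{ik} B_{kj}.
For i=3, j=1:
A_{31} * B_{11} = 4.5 * -4.8 = -21.6
A_{32} * B_{21} = -0.6 * 5.6 = -3.36
A_{33} * B_{31} = -7.4 * 3.4 = -25.16
Sum = -21.6 + -3.36 + -25.16 = -50.12

-50.12


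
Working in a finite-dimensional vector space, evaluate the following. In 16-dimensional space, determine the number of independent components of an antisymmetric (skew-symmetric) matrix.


An antisymmetric rank-2 tensor satisfies A_{ij} = -A_{ji}, so diagonal entries are zero.
The independent components are the upper-triangular entries: C(n, 2) = n(n-1)/2.
n = 16
C(16, 2) = 16 * 15 / 2 = 240 / 2 = 120

120


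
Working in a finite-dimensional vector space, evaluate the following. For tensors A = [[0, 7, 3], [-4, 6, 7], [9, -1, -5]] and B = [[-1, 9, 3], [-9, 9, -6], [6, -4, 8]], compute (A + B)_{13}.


Tensor addition is component-wise: (A + B)_{ij} = A_{ij} + B_{ij}.
A_{13} = 3
B_{13} = 3
(A + B)_{13} = 3 + 3 = 6

6


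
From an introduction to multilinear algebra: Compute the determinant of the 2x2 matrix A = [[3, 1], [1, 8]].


For a 2x2 matrix [[a, b], [c, d]], det = a*d - b*c.
a = 3, b = 1, c = 1, d = 8
a*d = 3 * 8 = 24
b*c = 1 * 1 = 1
det = 24 - 1 = 23

23


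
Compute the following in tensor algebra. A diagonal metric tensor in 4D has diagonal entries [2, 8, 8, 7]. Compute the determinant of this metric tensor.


For a diagonal metric, the determinant is the product of diagonal entries.
Diagonal entries: 2, 8, 8, 7
det(g) = 2 * 8 * 8 * 7 = 896

896


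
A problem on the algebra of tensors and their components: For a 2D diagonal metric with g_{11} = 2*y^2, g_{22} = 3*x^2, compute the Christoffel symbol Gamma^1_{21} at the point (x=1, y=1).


For a diagonal metric, Gamma^k_{ij} = (1/2) g^{kk} (dg_{ik}/dx_j + dg_{jk}/dx_i - dg_{ij}/dx_k).
The metric is diagonal, so g_{ab} = 0 for a != b.
At the given point: g_{11} = 2, g_{22} = 3
g^{11} = 1/2
dg_{21}/dx_1 = 0 (off-diagonal)
dg_{11}/dx_2 = dg_{11}/dx_2 = 4
dg_{21}/dx_1 = 0 (off-diagonal)
Numerator = 0 + 4 - 0 = 4
Gamma^1_{21} = 4 / (2 * 2) = 1

1


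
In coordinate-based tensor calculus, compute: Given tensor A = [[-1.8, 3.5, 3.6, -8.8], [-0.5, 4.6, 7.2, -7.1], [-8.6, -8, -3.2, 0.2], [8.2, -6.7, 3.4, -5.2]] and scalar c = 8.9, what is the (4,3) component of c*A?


Scalar multiplication: (cA)_{ij} = c * A_{ij}.
c = 8.9
A_{43} = 3.4
(cA)_{43} = 8.9 * 3.4 = 30.26

30.26


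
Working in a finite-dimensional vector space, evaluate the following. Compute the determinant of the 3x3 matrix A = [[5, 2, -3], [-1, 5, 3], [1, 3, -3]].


Expanding along the first row, det(A) = a11*M_11 - a12*M_12 + a13*M_13, where M_1j is the (1,j) minor.
Minor M_11 = 5*-3 - 3*3 = -24
Minor M_12 = -1*-3 - 3*1 = 0
Minor M_13 = -1*3 - 5*1 = -8
det = 5*(-24) - 2*(0) + -3*(-8)
    = -120 - 0 + 24
    = -96

-96


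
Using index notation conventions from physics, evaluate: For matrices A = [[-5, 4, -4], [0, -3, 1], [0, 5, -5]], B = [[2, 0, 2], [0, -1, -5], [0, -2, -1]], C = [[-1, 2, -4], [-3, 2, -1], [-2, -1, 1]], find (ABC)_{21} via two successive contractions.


(ABC)_{21} = sum_m (AB)_{2m} C_{m1}. First compute row 2 of AB.
(AB)_{21} = 0*2 + -3*0 + 1*0 = 0
(AB)_{22} = 0*0 + -3*-1 + 1*-2 = 1
(AB)_{23} = 0*2 + -3*-5 + 1*-1 = 14
Now contract with column 1 of C:
(AB)_{21} * C_{11} = 0 * -1 = 0
(AB)_{22} * C_{21} = 1 * -3 = -3
(AB)_{23} * C_{31} = 14 * -2 = -28
(ABC)_{21} = 0 + -3 + -28 = -31

-31


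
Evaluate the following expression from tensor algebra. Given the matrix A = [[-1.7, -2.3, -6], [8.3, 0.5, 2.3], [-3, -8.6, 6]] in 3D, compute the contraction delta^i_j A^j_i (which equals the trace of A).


The contraction (trace) of a rank-2 tensor is the sum of its diagonal elements.
Diagonal entries: A[1,1] = -1.7, A[2,2] = 0.5, A[3,3] = 6
Tr(A) = -1.7 + 0.5 + 6 = 4.8

4.8


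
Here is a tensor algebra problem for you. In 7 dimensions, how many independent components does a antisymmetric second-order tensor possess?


A antisymmetric rank-2 tensor in d dimensions has d(d-1)/2 independent components.
d = 7
d(d-1)/2 = 7 * 6 / 2 = 42 / 2 = 21

21


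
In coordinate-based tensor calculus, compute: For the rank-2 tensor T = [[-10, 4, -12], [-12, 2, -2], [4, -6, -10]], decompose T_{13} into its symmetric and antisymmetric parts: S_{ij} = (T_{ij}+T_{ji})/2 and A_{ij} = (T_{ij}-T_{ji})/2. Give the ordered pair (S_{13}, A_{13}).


T_{13} = -12
T_{31} = 4
S_{13} = (-12 + 4)/2 = -8/2 = -4
A_{13} = (-12 - 4)/2 = -16/2 = -8
Check: S + A = -4 + -8 = -12 = T_{13}.

(-4, -8)


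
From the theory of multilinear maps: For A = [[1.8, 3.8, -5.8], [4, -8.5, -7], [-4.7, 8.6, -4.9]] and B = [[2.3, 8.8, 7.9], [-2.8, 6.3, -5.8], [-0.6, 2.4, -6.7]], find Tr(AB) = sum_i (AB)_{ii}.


Tr(AB) = sum_i (AB)_{ii} where (AB)_{ii} = sum_k A_{ik} B_{ki}.
(AB)_{11} = 1.8*2.3 + 3.8*-2.8 + -5.8*-0.6 = -3.02
(AB)_{22} = 4*8.8 + -8.5*6.3 + -7*2.4 = -35.15
(AB)_{33} = -4.7*7.9 + 8.6*-5.8 + -4.9*-6.7 = -54.18
Tr(AB) = -3.02 + -35.15 + -54.18 = -92.35

-92.35


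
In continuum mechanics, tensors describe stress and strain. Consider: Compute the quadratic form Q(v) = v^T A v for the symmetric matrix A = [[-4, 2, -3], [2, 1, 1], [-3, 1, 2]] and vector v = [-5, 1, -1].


First compute Av:
(Av)_1 = -4*-5 + 2*1 + -3*-1 = 25
(Av)_2 = 2*-5 + 1*1 + 1*-1 = -10
(Av)_3 = -3*-5 + 1*1 + 2*-1 = 14
Av = [25, -10, 14]
Then v^T (Av) = -5*25 + 1*-10 + -1*14
= -125 + -10 + -14 = -149

-149


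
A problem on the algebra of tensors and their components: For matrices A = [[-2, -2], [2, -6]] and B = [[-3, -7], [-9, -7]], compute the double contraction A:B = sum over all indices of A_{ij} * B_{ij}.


A:B = sum over all i,j of A_{ij} * B_{ij}.
Row 1: -2*-3=6, -2*-7=14 => row sum = 20
Row 2: 2*-9=-18, -6*-7=42 => row sum = 24
Total = 20 + 24 = 44

44


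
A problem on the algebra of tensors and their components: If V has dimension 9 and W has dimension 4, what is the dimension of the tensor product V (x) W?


The dimension of a tensor product is the product of dimensions.
dim(V) = 9, dim(W) = 4
dim(V (x) W) = 9 * 4 = 36

36


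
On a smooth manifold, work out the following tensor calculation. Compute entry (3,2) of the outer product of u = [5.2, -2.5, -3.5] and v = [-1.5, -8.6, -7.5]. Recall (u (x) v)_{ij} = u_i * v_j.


The outer product entry T_{ij} = u_i * v_j.
We need i=3, j=2.
u_3 = -3.5, v_2 = -8.6
T_{3,2} = -3.5 * -8.6 = 30.1

30.1


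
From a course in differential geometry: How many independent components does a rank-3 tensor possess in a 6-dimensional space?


The number of components of a rank-r tensor in d dimensions is d^r.
Here d = 6 and r = 3.
6^3 = 216

216


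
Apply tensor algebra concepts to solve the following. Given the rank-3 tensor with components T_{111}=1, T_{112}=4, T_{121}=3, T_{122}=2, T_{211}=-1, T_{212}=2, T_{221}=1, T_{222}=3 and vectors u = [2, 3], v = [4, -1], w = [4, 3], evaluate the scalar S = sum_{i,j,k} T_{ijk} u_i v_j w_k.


S = sum over i,j,k of T_{ijk} u_i v_j w_k. Expanding all 8 terms:
T_{111}*u_1*v_1*w_1 = 1*2*4*4 = 32  (running total: 32)
T_{112}*u_1*v_1*w_2 = 4*2*4*3 = 96  (running total: 128)
T_{121}*u_1*v_2*w_1 = 3*2*-1*4 = -24  (running total: 104)
T_{122}*u_1*v_2*w_2 = 2*2*-1*3 = -12  (running total: 92)
T_{211}*u_2*v_1*w_1 = -1*3*4*4 = -48  (running total: 44)
T_{212}*u_2*v_1*w_2 = 2*3*4*3 = 72  (running total: 116)
T_{221}*u_2*v_2*w_1 = 1*3*-1*4 = -12  (running total: 104)
T_{222}*u_2*v_2*w_2 = 3*3*-1*3 = -27  (running total: 77)
S = 77

77


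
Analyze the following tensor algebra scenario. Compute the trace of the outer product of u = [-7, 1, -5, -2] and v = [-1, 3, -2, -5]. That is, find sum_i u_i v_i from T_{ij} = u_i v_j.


The outer product gives T_{ij} = u_i v_j.
The trace (contraction) is Tr(T) = sum_i T_{ii} = sum_i u_i v_i.
Diagonal entries:
T_{11} = u_1 * v_1 = -7 * -1 = 7
T_{22} = u_2 * v_2 = 1 * 3 = 3
T_{33} = u_3 * v_3 = -5 * -2 = 10
T_{44} = u_4 * v_4 = -2 * -5 = 10
Tr(T) = 7 + 3 + 10 + 10 = 30

30


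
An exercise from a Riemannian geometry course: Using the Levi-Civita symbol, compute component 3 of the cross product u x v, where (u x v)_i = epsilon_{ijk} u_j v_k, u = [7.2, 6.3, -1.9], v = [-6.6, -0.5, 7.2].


(u x v)_3 = sum_{j,k} epsilon_{3jk} u_j v_k. Only permutations of (1,2,3) contribute; the two non-zero terms are:
eps_{312} u_1 v_2 = 1 * 7.2 * -0.5 = -3.6
eps_{321} u_2 v_1 = -1 * 6.3 * -6.6 = 41.58
(u x v)_3 = 37.98

37.98


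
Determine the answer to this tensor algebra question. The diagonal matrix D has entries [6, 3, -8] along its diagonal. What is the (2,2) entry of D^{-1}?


For a diagonal matrix, the inverse has entries (D^{-1})_{ii} = 1/d_{ii}.
The diagonal entries are: d_{11} = 6, d_{22} = 3, d_{33} = -8
We need (D^{-1})_{22} = 1/d_{22} = 1/3 = 1/3

1/3


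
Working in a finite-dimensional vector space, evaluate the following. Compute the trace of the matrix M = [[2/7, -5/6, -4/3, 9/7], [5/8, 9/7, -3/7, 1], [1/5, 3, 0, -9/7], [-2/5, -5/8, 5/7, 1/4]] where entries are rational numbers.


The trace is the sum of diagonal entries.
Diagonal: M[1,1] = 2/7, M[2,2] = 9/7, M[3,3] = 0, M[4,4] = 1/4
Tr(M) = 2/7 + 9/7 + 0 + 1/4
Computing step by step:
After adding M[1,1]: 2/7
After adding M[2,2]: 11/7
After adding M[3,3]: 11/7
After adding M[4,4]: 51/28
Tr(M) = 51/28

51/28


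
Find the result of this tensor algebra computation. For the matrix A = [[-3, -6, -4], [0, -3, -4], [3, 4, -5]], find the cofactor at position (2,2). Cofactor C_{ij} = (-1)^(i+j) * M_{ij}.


To find cofactor C_{22}, delete row 2 and column 2.
The resulting 2x2 submatrix is: [[-3, -4], [3, -5]]
Minor M_{22} = -3*-5 - -4*3
  = 15 - -12 = 27
Sign = (-1)^(2+2) = (-1)^4 = 1
Cofactor C_{22} = 1 * 27 = 27

27


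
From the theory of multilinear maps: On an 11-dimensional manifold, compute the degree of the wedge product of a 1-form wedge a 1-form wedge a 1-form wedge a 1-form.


The degree of a wedge product is the sum of the degrees of the individual forms.
Degrees: 1, 1, 1, 1
Total degree = 1 + 1 + 1 + 1 = 4

4


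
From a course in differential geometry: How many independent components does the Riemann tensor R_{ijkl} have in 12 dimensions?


The Riemann tensor in d dimensions has d^2(d^2 - 1)/12 independent components.
d = 12, so d^2 = 144
d^2 - 1 = 143
d^2(d^2 - 1) = 144 * 143 = 20592
Divide by 12: 20592 / 12 = 1716

1716


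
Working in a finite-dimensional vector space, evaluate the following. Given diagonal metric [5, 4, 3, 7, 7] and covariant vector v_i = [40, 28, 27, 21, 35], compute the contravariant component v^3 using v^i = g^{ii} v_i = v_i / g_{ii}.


To raise an index with a diagonal metric: v^i = v_i / g_{ii}.
For index 3: v_3 = 27, g_{33} = 3
v^3 = 27 / 3 = 9

9


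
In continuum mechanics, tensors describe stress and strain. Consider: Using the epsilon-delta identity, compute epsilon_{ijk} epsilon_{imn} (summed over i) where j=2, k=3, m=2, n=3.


Using the identity: epsilon_{ijk} epsilon_{imn} = delta_{jm} delta_{kn} - delta_{jn} delta_{km}.
delta_{22} = 1
delta_{33} = 1
delta_{23} = 0
delta_{32} = 0
Result = 1 * 1 - 0 * 0 = 1 - 0 = 1

1


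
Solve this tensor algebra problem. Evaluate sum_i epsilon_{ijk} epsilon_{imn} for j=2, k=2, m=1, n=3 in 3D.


Using the identity: epsilon_{ijk} epsilon_{imn} = delta_{jm} delta_{kn} - delta_{jn} delta_{km}.
delta_{21} = 0
delta_{23} = 0
delta_{23} = 0
delta_{21} = 0
Result = 0 * 0 - 0 * 0 = 0 - 0 = 0

0


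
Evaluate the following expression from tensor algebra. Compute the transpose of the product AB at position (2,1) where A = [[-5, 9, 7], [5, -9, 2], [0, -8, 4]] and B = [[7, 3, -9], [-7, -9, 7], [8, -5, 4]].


(AB)^T_{ij} = (AB)_{ji} = sum_k A_{jk} B_{ki}.
For i=2, j=1 we need (AB)_{12}:
A_{11} * B_{12} = -5 * 3 = -15
A_{12} * B_{22} = 9 * -9 = -81
A_{13} * B_{32} = 7 * -5 = -35
Sum = -15 + -81 + -35 = -131

-131


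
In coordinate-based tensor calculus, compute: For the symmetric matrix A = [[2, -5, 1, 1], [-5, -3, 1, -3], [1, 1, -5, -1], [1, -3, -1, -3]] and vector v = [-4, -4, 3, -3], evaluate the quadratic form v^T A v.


First compute Av:
(Av)_1 = 2*-4 + -5*-4 + 1*3 + 1*-3 = 12
(Av)_2 = -5*-4 + -3*-4 + 1*3 + -3*-3 = 44
(Av)_3 = 1*-4 + 1*-4 + -5*3 + -1*-3 = -20
(Av)_4 = 1*-4 + -3*-4 + -1*3 + -3*-3 = 14
Av = [12, 44, -20, 14]
Then v^T (Av) = -4*12 + -4*44 + 3*-20 + -3*14
= -48 + -176 + -60 + -42 = -326

-326


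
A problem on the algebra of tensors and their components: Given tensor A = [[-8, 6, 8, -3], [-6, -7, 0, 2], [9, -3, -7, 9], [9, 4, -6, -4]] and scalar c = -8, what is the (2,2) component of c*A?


Scalar multiplication: (cA)_{ij} = c * A_{ij}.
c = -8
A_{22} = -7
(cA)_{22} = -8 * -7 = 56

56


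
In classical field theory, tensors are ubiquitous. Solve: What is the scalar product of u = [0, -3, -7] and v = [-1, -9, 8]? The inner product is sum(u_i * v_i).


The inner product u . v = sum of u_i * v_i.
Term-by-term: 0 * -1, -3 * -9, -7 * 8
Products: 0, 27, -56
Sum = 0 + 27 + -56 = -29

-29


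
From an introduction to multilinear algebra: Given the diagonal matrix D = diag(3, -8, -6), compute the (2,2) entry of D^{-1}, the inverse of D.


For a diagonal matrix, the inverse has entries (D^{-1})_{ii} = 1/d_{ii}.
The diagonal entries are: d_{11} = 3, d_{22} = -8, d_{33} = -6
We need (D^{-1})_{22} = 1/d_{22} = 1/-8 = -1/8

-1/8


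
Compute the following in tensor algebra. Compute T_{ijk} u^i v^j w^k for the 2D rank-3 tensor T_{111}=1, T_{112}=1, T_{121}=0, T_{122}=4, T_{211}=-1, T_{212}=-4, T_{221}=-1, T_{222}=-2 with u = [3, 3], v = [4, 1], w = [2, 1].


S = sum over i,j,k of T_{ijk} u_i v_j w_k. Expanding all 8 terms:
T_{111}*u_1*v_1*w_1 = 1*3*4*2 = 24  (running total: 24)
T_{112}*u_1*v_1*w_2 = 1*3*4*1 = 12  (running total: 36)
T_{121}*u_1*v_2*w_1 = 0*3*1*2 = 0  (running total: 36)
T_{122}*u_1*v_2*w_2 = 4*3*1*1 = 12  (running total: 48)
T_{211}*u_2*v_1*w_1 = -1*3*4*2 = -24  (running total: 24)
T_{212}*u_2*v_1*w_2 = -4*3*4*1 = -48  (running total: -24)
T_{221}*u_2*v_2*w_1 = -1*3*1*2 = -6  (running total: -30)
T_{222}*u_2*v_2*w_2 = -2*3*1*1 = -6  (running total: -36)
S = -36

-36


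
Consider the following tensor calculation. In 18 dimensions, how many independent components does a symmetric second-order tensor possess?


A symmetric rank-2 tensor in d dimensions has d(d+1)/2 independent components.
d = 18
d(d+1)/2 = 18 * 19 / 2 = 342 / 2 = 171

171


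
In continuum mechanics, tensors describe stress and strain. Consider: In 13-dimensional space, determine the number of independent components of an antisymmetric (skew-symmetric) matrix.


An antisymmetric rank-2 tensor satisfies A_{ij} = -A_{ji}, so diagonal entries are zero.
The independent components are the upper-triangular entries: C(n, 2) = n(n-1)/2.
n = 13
C(13, 2) = 13 * 12 / 2 = 156 / 2 = 78

78


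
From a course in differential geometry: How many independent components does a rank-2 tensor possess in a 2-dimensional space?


The number of components of a rank-r tensor in d dimensions is d^r.
Here d = 2 and r = 2.
2^2 = 4

4


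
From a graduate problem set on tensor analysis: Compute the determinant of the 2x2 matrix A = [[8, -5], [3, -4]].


For a 2x2 matrix [[a, b], [c, d]], det = a*d - b*c.
a = 8, b = -5, c = 3, d = -4
a*d = 8 * -4 = -32
b*c = -5 * 3 = -15
det = -32 - -15 = -17

-17


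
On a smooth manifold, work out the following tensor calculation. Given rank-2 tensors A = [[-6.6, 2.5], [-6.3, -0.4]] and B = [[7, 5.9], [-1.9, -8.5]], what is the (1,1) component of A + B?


Tensor addition is component-wise: (A + B)_{ij} = A_{ij} + B_{ij}.
A_{11} = -6.6
B_{11} = 7
(A + B)_{11} = -6.6 + 7 = 0.4

0.4


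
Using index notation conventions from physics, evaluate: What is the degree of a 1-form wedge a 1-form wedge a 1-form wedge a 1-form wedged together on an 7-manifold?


The degree of a wedge product is the sum of the degrees of the individual forms.
Degrees: 1, 1, 1, 1
Total degree = 1 + 1 + 1 + 1 = 4

4


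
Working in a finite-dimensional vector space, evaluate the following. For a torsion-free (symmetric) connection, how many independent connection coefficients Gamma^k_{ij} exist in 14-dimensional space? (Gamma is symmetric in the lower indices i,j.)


Christoffel symbols Gamma^k_{ij} are symmetric in i,j, so there are d * d(d+1)/2 independent symbols.
d = 14
d(d+1)/2 = 14 * 15 / 2 = 105
Total = 14 * 105 = 1470

1470
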